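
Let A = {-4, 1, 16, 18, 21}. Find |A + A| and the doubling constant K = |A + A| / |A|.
K = |A + A| / |A| = 14/5

Enumerate A + A = {a + b : a, b ∈ A}. With |A| = 5, there are |A|^2 = 25 ordered sum pairs; collecting distinct values, A + A = {-8, -3, 2, 12, 14, 17, 19, 22, 32, 34, 36, 37, 39, 42}, so |A + A| = 14. Thus K = 14/5. For comparison, the minimum possible |A + A| over all 5-element sets is 2·5 − 1 = 9 (so min K = 9/5), attained only by arithmetic progressions.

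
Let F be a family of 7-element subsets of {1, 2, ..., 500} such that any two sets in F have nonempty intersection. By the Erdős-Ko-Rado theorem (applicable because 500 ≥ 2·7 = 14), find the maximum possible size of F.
max |F| = C(499, 6) = 20804994486276

The Erdős-Ko-Rado theorem states: for n ≥ 2k, an intersecting family of k-subsets of an n-element set has size at most C(n − 1, k − 1), with equality for 'star' families {A ⊆ [n] : |A| = k, i ∈ A} (fix an element i). For n = 500, k = 7: C(499, 6) = 20804994486276.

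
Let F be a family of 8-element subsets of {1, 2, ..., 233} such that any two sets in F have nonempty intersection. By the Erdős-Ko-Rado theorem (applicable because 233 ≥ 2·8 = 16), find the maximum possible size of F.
max |F| = C(232, 7) = 6550913878696

The Erdős-Ko-Rado theorem states: for n ≥ 2k, an intersecting family of k-subsets of an n-element set has size at most C(n − 1, k − 1), with equality for 'star' families {A ⊆ [n] : |A| = k, i ∈ A} (fix an element i). For n = 233, k = 8: C(232, 7) = 6550913878696.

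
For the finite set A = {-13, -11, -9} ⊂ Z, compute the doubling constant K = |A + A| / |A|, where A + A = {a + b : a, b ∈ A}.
K = |A + A| / |A| = 5/3

Enumerate A + A = {a + b : a, b ∈ A}. With |A| = 3, there are |A|^2 = 9 ordered sum pairs; collecting distinct values, A + A = {-26, -24, -22, -20, -18}, so |A + A| = 5. Thus K = 5/3. Here |A + A| = 2|A| − 1 = 5, the minimum possible — so K = 5/3 is minimal, which holds iff A is an arithmetic progression.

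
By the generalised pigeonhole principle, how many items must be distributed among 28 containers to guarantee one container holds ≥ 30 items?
n = (30 − 1)·28 + 1 = 813

By the generalised pigeonhole principle, to guarantee some box contains ≥ r objects we need more than (r − 1) · k objects total. Threshold: n = (r − 1) · k + 1. With r = 30 and k = 28: n = 29 · 28 + 1 = 812 + 1 = 813. For n = 812 = 29 · 28, we can put exactly 29 objects in every box, avoiding 30 in any single one — so 813 is tight.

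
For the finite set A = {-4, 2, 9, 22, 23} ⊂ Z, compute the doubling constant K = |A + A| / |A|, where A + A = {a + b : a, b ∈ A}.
K = |A + A| / |A| = 14/5

Enumerate A + A = {a + b : a, b ∈ A}. With |A| = 5, there are |A|^2 = 25 ordered sum pairs; collecting distinct values, A + A = {-8, -2, 4, 5, 11, 18, 19, 24, 25, 31, 32, 44, 45, 46}, so |A + A| = 14. Thus K = 14/5. For comparison, the minimum possible |A + A| over all 5-element sets is 2·5 − 1 = 9 (so min K = 9/5), attained only by arithmetic progressions.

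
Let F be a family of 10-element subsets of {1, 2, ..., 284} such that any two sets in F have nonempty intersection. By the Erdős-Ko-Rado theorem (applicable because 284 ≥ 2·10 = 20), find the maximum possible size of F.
max |F| = C(283, 9) = 28216777029721225

Erdős-Ko-Rado (1961): when n ≥ 2k, max |F| = C(n−1, k−1). The bound is attained by the star {A : i ∈ A} for any fixed i ∈ [n]. Here C(284−1, 10−1) = C(283, 9) = 28216777029721225.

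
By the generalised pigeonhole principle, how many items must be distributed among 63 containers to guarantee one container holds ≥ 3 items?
n = (3 − 1)·63 + 1 = 127

By the generalised pigeonhole principle, to guarantee some box contains ≥ r objects we need more than (r − 1) · k objects total. Threshold: n = (r − 1) · k + 1. With r = 3 and k = 63: n = 2 · 63 + 1 = 126 + 1 = 127. For n = 126 = 2 · 63, we can put exactly 2 objects in every box, avoiding 3 in any single one — so 127 is tight.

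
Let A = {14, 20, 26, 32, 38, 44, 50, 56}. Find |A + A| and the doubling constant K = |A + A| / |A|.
K = |A + A| / |A| = 15/8

Enumerate A + A = {a + b : a, b ∈ A}. With |A| = 8, there are |A|^2 = 64 ordered sum pairs; collecting distinct values, A + A = {28, 34, 40, 46, 52, 58, 64, 70, 76, 82, 88, 94, 100, 106, 112}, so |A + A| = 15. Thus K = 15/8. Here |A + A| = 2|A| − 1 = 15, the minimum possible — so K = 15/8 is minimal, which holds iff A is an arithmetic progression.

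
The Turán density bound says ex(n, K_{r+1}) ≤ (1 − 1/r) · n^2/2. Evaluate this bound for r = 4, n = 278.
Turán density bound = (3/4) · 278^2/2 = 57963/2 ≈ 28981.5

Turán's theorem: ex(n, K_{r+1}) is achieved by the complete r-partite Turán graph T(n, r) with parts as balanced as possible, and is at most (1 − 1/r) · n^2/2. For r = 4, n = 278: the density bound is (3/4) · 77284/2 = 57963/2 ≈ 28981.5. The integer-valued extremum is e(T(278, 4)) = 28981, which is strictly less than the density bound 57963/2 since 4 ∤ 278 (the parts of T(278, 4) cannot all be equal).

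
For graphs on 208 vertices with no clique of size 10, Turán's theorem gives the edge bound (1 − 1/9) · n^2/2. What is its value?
Turán density bound = (8/9) · 208^2/2 = 173056/9 ≈ 19228.4444

Turán's theorem: ex(n, K_{r+1}) is achieved by the complete r-partite Turán graph T(n, r) with parts as balanced as possible, and is at most (1 − 1/r) · n^2/2. For r = 9, n = 208: the density bound is (8/9) · 43264/2 = 173056/9 ≈ 19228.4444. The integer-valued extremum is e(T(208, 9)) = 19228, which is strictly less than the density bound 173056/9 since 9 ∤ 208 (the parts of T(208, 9) cannot all be equal).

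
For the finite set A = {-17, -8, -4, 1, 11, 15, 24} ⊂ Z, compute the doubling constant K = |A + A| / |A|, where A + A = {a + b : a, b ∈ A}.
K = |A + A| / |A| = 24/7

Enumerate A + A = {a + b : a, b ∈ A}. With |A| = 7, there are |A|^2 = 49 ordered sum pairs; collecting distinct values, A + A = {-34, -25, -21, -16, -12, -8, -7, -6, -3, -2, 2, 3, 7, 11, 12, 16, 20, 22, 25, 26, 30, 35, 39, 48}, so |A + A| = 24. Thus K = 24/7. For comparison, the minimum possible |A + A| over all 7-element sets is 2·7 − 1 = 13 (so min K = 13/7), attained only by arithmetic progressions.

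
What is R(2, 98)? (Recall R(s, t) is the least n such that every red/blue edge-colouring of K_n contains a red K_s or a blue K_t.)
R(2, 98) = 98

R(2, k) = k for all k ≥ 2: in a 2-colouring of K_k, either some edge is red (a red K_2) or all edges are blue (a blue K_k). And K_{97} coloured all-blue has no blue K_98, so R(2, 98) > 97. Hence R(2, 98) = 98.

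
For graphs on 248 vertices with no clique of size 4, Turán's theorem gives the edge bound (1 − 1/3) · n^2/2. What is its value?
Turán density bound = (2/3) · 248^2/2 = 61504/3 ≈ 20501.3333

Turán's theorem: ex(n, K_{r+1}) is achieved by the complete r-partite Turán graph T(n, r) with parts as balanced as possible, and is at most (1 − 1/r) · n^2/2. For r = 3, n = 248: the density bound is (2/3) · 61504/2 = 61504/3 ≈ 20501.3333. The integer-valued extremum is e(T(248, 3)) = 20501, which is strictly less than the density bound 61504/3 since 3 ∤ 248 (the parts of T(248, 3) cannot all be equal).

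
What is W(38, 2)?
W(38, 2) = 38 + 1 = 39

A 2-term AP is any pair of integers, so a monochromatic 2-AP exists iff some colour is used at least twice. With 38 colours, the colouring i ↦ i on {1, ..., 38} uses each colour once, avoiding any monochromatic pair, so W(38, 2) > 38. For {1, ..., 39}, pigeonhole forces two integers of the same colour, which form a monochromatic 2-AP. Hence W(38, 2) = 39.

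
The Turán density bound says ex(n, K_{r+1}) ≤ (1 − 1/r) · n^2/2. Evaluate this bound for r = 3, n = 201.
Turán density bound = (2/3) · 201^2/2 = 13467

Turán's theorem: ex(n, K_{r+1}) is achieved by the complete r-partite Turán graph T(n, r) with parts as balanced as possible, and is at most (1 − 1/r) · n^2/2. For r = 3, n = 201: the density bound is (2/3) · 40401/2 = 13467. Since 3 ∣ 201, the Turán graph T(201, 3) has parts of equal size 67, and its edge count e(T(201, 3)) = 13467 attains the density bound exactly.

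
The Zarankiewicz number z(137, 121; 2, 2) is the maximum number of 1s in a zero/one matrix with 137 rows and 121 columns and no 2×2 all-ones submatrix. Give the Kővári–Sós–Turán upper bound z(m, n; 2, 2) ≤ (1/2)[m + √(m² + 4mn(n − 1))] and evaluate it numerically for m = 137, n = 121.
z(137, 121; 2, 2) ≤ (1/2)[137 + √(137² + 4·137·121·120)] = (1/2)[137 + √7975729] = 1480.5667

Kővári–Sós–Turán: let r_1, ..., r_137 be the row sums and z = Σ r_i the total number of 1s. Each pair of columns can share at most one row with both entries 1 (else a 2×2 all-ones block appears), so Σ_i C(r_i, 2) ≤ C(121, 2) = 7260. By convexity Σ_i C(r_i, 2) ≥ 137·C(z/137, 2) = z(z − 137)/(2·137), giving z² − 137z − 137·121·120 ≤ 0 and hence z ≤ (1/2)[137 + √(18769 + 4·1989240)] = (1/2)[137 + √7975729] ≈ (1/2)(137 + 2824.1333) = 1480.5667.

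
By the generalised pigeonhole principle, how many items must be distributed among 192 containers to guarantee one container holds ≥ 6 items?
n = (6 − 1)·192 + 1 = 961

By the generalised pigeonhole principle, to guarantee some box contains ≥ r objects we need more than (r − 1) · k objects total. Threshold: n = (r − 1) · k + 1. With r = 6 and k = 192: n = 5 · 192 + 1 = 960 + 1 = 961. For n = 960 = 5 · 192, we can put exactly 5 objects in every box, avoiding 6 in any single one — so 961 is tight.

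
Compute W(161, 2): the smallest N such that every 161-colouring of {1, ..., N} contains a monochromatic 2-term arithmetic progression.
W(161, 2) = 161 + 1 = 162

A 2-term AP is any pair of integers, so a monochromatic 2-AP exists iff some colour is used at least twice. With 161 colours, the colouring i ↦ i on {1, ..., 161} uses each colour once, avoiding any monochromatic pair, so W(161, 2) > 161. For {1, ..., 162}, pigeonhole forces two integers of the same colour, which form a monochromatic 2-AP. Hence W(161, 2) = 162.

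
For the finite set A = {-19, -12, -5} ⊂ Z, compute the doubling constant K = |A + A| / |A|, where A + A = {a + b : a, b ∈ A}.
K = |A + A| / |A| = 5/3

Enumerate A + A = {a + b : a, b ∈ A}. With |A| = 3, there are |A|^2 = 9 ordered sum pairs; collecting distinct values, A + A = {-38, -31, -24, -17, -10}, so |A + A| = 5. Thus K = 5/3. Here |A + A| = 2|A| − 1 = 5, the minimum possible — so K = 5/3 is minimal, which holds iff A is an arithmetic progression.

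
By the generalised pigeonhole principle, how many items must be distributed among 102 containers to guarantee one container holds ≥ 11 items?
n = (11 − 1)·102 + 1 = 1021

By the generalised pigeonhole principle, to guarantee some box contains ≥ r objects we need more than (r − 1) · k objects total. Threshold: n = (r − 1) · k + 1. With r = 11 and k = 102: n = 10 · 102 + 1 = 1020 + 1 = 1021. For n = 1020 = 10 · 102, we can put exactly 10 objects in every box, avoiding 11 in any single one — so 1021 is tight.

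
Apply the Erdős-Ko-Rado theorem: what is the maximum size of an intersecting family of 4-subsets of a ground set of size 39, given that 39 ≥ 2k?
max |F| = C(38, 3) = 8436

The Erdős-Ko-Rado theorem states: for n ≥ 2k, an intersecting family of k-subsets of an n-element set has size at most C(n − 1, k − 1), with equality for 'star' families {A ⊆ [n] : |A| = k, i ∈ A} (fix an element i). For n = 39, k = 4: C(38, 3) = 8436.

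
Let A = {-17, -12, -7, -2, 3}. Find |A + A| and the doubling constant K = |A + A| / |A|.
K = |A + A| / |A| = 9/5

Enumerate A + A = {a + b : a, b ∈ A}. With |A| = 5, there are |A|^2 = 25 ordered sum pairs; collecting distinct values, A + A = {-34, -29, -24, -19, -14, -9, -4, 1, 6}, so |A + A| = 9. Thus K = 9/5. Here |A + A| = 2|A| − 1 = 9, the minimum possible — so K = 9/5 is minimal, which holds iff A is an arithmetic progression.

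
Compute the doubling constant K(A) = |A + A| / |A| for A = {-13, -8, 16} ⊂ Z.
K = |A + A| / |A| = 6/3 = 2

Enumerate A + A = {a + b : a, b ∈ A}. With |A| = 3, there are |A|^2 = 9 ordered sum pairs; collecting distinct values, A + A = {-26, -21, -16, 3, 8, 32}, so |A + A| = 6. Thus K = 6/3 = 2. For comparison, the minimum possible |A + A| over all 3-element sets is 2·3 − 1 = 5 (so min K = 5/3), attained only by arithmetic progressions.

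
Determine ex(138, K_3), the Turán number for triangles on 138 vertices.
ex(138, K_3) = ⌊138^2/4⌋ = 4761

Mantel (1907): a triangle-free graph on n vertices has at most ⌊n^2/4⌋ edges, with equality for the complete bipartite graph K_{⌊n/2⌋, ⌈n/2⌉}. For n = 138: ⌊138^2/4⌋ = ⌊19044/4⌋ = 4761. The extremal graph is K_{69, 69}, which has 69·69 = 4761 edges.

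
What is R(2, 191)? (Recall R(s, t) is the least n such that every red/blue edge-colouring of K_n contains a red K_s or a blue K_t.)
R(2, 191) = 191

R(2, k) = k for all k ≥ 2: in a 2-colouring of K_k, either some edge is red (a red K_2) or all edges are blue (a blue K_k). And K_{190} coloured all-blue has no blue K_191, so R(2, 191) > 190. Hence R(2, 191) = 191.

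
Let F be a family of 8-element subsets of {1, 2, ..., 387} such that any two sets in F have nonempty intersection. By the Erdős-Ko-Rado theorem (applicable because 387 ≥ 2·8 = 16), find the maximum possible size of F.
max |F| = C(386, 7) = 239838793758080

The Erdős-Ko-Rado theorem states: for n ≥ 2k, an intersecting family of k-subsets of an n-element set has size at most C(n − 1, k − 1), with equality for 'star' families {A ⊆ [n] : |A| = k, i ∈ A} (fix an element i). For n = 387, k = 8: C(386, 7) = 239838793758080.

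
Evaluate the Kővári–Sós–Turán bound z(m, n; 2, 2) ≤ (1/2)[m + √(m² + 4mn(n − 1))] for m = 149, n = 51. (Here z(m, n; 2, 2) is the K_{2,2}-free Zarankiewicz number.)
z(149, 51; 2, 2) ≤ (1/2)[149 + √(149² + 4·149·51·50)] = (1/2)[149 + √1542001] = 695.3867

Kővári–Sós–Turán: let r_1, ..., r_149 be the row sums and z = Σ r_i the total number of 1s. Each pair of columns can share at most one row with both entries 1 (else a 2×2 all-ones block appears), so Σ_i C(r_i, 2) ≤ C(51, 2) = 1275. By convexity Σ_i C(r_i, 2) ≥ 149·C(z/149, 2) = z(z − 149)/(2·149), giving z² − 149z − 149·51·50 ≤ 0 and hence z ≤ (1/2)[149 + √(22201 + 4·379950)] = (1/2)[149 + √1542001] ≈ (1/2)(149 + 1241.7733) = 695.3867.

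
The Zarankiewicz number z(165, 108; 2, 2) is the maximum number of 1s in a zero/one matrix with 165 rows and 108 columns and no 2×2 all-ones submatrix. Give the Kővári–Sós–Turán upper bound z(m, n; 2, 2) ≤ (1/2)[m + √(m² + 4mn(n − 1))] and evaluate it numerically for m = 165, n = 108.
z(165, 108; 2, 2) ≤ (1/2)[165 + √(165² + 4·165·108·107)] = (1/2)[165 + √7654185] = 1465.8099

Kővári–Sós–Turán: let r_1, ..., r_165 be the row sums and z = Σ r_i the total number of 1s. Each pair of columns can share at most one row with both entries 1 (else a 2×2 all-ones block appears), so Σ_i C(r_i, 2) ≤ C(108, 2) = 5778. By convexity Σ_i C(r_i, 2) ≥ 165·C(z/165, 2) = z(z − 165)/(2·165), giving z² − 165z − 165·108·107 ≤ 0 and hence z ≤ (1/2)[165 + √(27225 + 4·1906740)] = (1/2)[165 + √7654185] ≈ (1/2)(165 + 2766.6198) = 1465.8099.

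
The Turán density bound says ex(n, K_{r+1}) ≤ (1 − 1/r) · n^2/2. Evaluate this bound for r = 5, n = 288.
Turán density bound = (4/5) · 288^2/2 = 165888/5 ≈ 33177.6

Turán's theorem: ex(n, K_{r+1}) is achieved by the complete r-partite Turán graph T(n, r) with parts as balanced as possible, and is at most (1 − 1/r) · n^2/2. For r = 5, n = 288: the density bound is (4/5) · 82944/2 = 165888/5 ≈ 33177.6. The integer-valued extremum is e(T(288, 5)) = 33177, which is strictly less than the density bound 165888/5 since 5 ∤ 288 (the parts of T(288, 5) cannot all be equal).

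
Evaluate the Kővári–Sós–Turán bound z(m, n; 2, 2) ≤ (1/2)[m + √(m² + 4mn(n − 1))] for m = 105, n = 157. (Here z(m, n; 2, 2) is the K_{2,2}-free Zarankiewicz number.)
z(105, 157; 2, 2) ≤ (1/2)[105 + √(105² + 4·105·157·156)] = (1/2)[105 + √10297665] = 1656.9988

Kővári–Sós–Turán: let r_1, ..., r_105 be the row sums and z = Σ r_i the total number of 1s. Each pair of columns can share at most one row with both entries 1 (else a 2×2 all-ones block appears), so Σ_i C(r_i, 2) ≤ C(157, 2) = 12246. By convexity Σ_i C(r_i, 2) ≥ 105·C(z/105, 2) = z(z − 105)/(2·105), giving z² − 105z − 105·157·156 ≤ 0 and hence z ≤ (1/2)[105 + √(11025 + 4·2571660)] = (1/2)[105 + √10297665] ≈ (1/2)(105 + 3208.9975) = 1656.9988.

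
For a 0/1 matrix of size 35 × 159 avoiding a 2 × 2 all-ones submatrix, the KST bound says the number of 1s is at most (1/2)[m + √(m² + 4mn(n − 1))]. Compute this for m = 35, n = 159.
z(35, 159; 2, 2) ≤ (1/2)[35 + √(35² + 4·35·159·158)] = (1/2)[35 + √3518305] = 955.3573

Kővári–Sós–Turán: let r_1, ..., r_35 be the row sums and z = Σ r_i the total number of 1s. Each pair of columns can share at most one row with both entries 1 (else a 2×2 all-ones block appears), so Σ_i C(r_i, 2) ≤ C(159, 2) = 12561. By convexity Σ_i C(r_i, 2) ≥ 35·C(z/35, 2) = z(z − 35)/(2·35), giving z² − 35z − 35·159·158 ≤ 0 and hence z ≤ (1/2)[35 + √(1225 + 4·879270)] = (1/2)[35 + √3518305] ≈ (1/2)(35 + 1875.7145) = 955.3573.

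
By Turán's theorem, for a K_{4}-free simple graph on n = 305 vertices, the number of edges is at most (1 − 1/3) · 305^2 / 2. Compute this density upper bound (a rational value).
Turán density bound = (2/3) · 305^2/2 = 93025/3 ≈ 31008.3333

Turán's theorem: ex(n, K_{r+1}) is achieved by the complete r-partite Turán graph T(n, r) with parts as balanced as possible, and is at most (1 − 1/r) · n^2/2. For r = 3, n = 305: the density bound is (2/3) · 93025/2 = 93025/3 ≈ 31008.3333. The integer-valued extremum is e(T(305, 3)) = 31008, which is strictly less than the density bound 93025/3 since 3 ∤ 305 (the parts of T(305, 3) cannot all be equal).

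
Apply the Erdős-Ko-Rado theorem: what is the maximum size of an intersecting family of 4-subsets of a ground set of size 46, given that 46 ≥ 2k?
max |F| = C(45, 3) = 14190

Erdős-Ko-Rado (1961): when n ≥ 2k, max |F| = C(n−1, k−1). The bound is attained by the star {A : i ∈ A} for any fixed i ∈ [n]. Here C(46−1, 4−1) = C(45, 3) = 14190.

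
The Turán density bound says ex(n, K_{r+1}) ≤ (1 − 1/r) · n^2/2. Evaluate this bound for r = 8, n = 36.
Turán density bound = (7/8) · 36^2/2 = 567

Turán's theorem: ex(n, K_{r+1}) is achieved by the complete r-partite Turán graph T(n, r) with parts as balanced as possible, and is at most (1 − 1/r) · n^2/2. For r = 8, n = 36: the density bound is (7/8) · 1296/2 = 567. The integer-valued extremum is e(T(36, 8)) = 566, which is strictly less than the density bound 567 since 8 ∤ 36 (the parts of T(36, 8) cannot all be equal).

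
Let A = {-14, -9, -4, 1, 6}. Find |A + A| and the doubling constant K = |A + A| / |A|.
K = |A + A| / |A| = 9/5

Enumerate A + A = {a + b : a, b ∈ A}. With |A| = 5, there are |A|^2 = 25 ordered sum pairs; collecting distinct values, A + A = {-28, -23, -18, -13, -8, -3, 2, 7, 12}, so |A + A| = 9. Thus K = 9/5. Here |A + A| = 2|A| − 1 = 9, the minimum possible — so K = 9/5 is minimal, which holds iff A is an arithmetic progression.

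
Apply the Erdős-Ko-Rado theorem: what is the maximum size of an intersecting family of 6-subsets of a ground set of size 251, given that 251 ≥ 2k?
max |F| = C(250, 5) = 7817031300

The Erdős-Ko-Rado theorem states: for n ≥ 2k, an intersecting family of k-subsets of an n-element set has size at most C(n − 1, k − 1), with equality for 'star' families {A ⊆ [n] : |A| = k, i ∈ A} (fix an element i). For n = 251, k = 6: C(250, 5) = 7817031300.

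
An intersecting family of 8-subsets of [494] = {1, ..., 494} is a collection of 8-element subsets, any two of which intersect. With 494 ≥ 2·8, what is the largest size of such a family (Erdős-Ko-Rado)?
max |F| = C(493, 7) = 1345602235894084

The Erdős-Ko-Rado theorem states: for n ≥ 2k, an intersecting family of k-subsets of an n-element set has size at most C(n − 1, k − 1), with equality for 'star' families {A ⊆ [n] : |A| = k, i ∈ A} (fix an element i). For n = 494, k = 8: C(493, 7) = 1345602235894084.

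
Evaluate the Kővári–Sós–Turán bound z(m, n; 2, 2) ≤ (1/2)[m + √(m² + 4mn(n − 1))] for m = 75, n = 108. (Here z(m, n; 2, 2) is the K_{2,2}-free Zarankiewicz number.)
z(75, 108; 2, 2) ≤ (1/2)[75 + √(75² + 4·75·108·107)] = (1/2)[75 + √3472425] = 969.2222

Kővári–Sós–Turán: let r_1, ..., r_75 be the row sums and z = Σ r_i the total number of 1s. Each pair of columns can share at most one row with both entries 1 (else a 2×2 all-ones block appears), so Σ_i C(r_i, 2) ≤ C(108, 2) = 5778. By convexity Σ_i C(r_i, 2) ≥ 75·C(z/75, 2) = z(z − 75)/(2·75), giving z² − 75z − 75·108·107 ≤ 0 and hence z ≤ (1/2)[75 + √(5625 + 4·866700)] = (1/2)[75 + √3472425] ≈ (1/2)(75 + 1863.4444) = 969.2222.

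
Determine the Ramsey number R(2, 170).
R(2, 170) = 170

R(2, k) = k for all k ≥ 2: in a 2-colouring of K_k, either some edge is red (a red K_2) or all edges are blue (a blue K_k). And K_{169} coloured all-blue has no blue K_170, so R(2, 170) > 169. Hence R(2, 170) = 170.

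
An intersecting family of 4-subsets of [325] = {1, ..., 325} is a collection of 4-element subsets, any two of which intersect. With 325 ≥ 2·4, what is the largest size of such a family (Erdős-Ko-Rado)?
max |F| = C(324, 3) = 5616324

The Erdős-Ko-Rado theorem states: for n ≥ 2k, an intersecting family of k-subsets of an n-element set has size at most C(n − 1, k − 1), with equality for 'star' families {A ⊆ [n] : |A| = k, i ∈ A} (fix an element i). For n = 325, k = 4: C(324, 3) = 5616324.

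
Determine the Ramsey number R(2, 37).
R(2, 37) = 37

R(2, k) = k for all k ≥ 2: in a 2-colouring of K_k, either some edge is red (a red K_2) or all edges are blue (a blue K_k). And K_{36} coloured all-blue has no blue K_37, so R(2, 37) > 36. Hence R(2, 37) = 37.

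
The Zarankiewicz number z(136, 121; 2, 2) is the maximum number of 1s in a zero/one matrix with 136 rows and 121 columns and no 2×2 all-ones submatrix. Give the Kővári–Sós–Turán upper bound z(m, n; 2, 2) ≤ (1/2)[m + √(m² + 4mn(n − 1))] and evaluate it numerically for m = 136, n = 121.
z(136, 121; 2, 2) ≤ (1/2)[136 + √(136² + 4·136·121·120)] = (1/2)[136 + √7917376] = 1474.8916

Kővári–Sós–Turán: let r_1, ..., r_136 be the row sums and z = Σ r_i the total number of 1s. Each pair of columns can share at most one row with both entries 1 (else a 2×2 all-ones block appears), so Σ_i C(r_i, 2) ≤ C(121, 2) = 7260. By convexity Σ_i C(r_i, 2) ≥ 136·C(z/136, 2) = z(z − 136)/(2·136), giving z² − 136z − 136·121·120 ≤ 0 and hence z ≤ (1/2)[136 + √(18496 + 4·1974720)] = (1/2)[136 + √7917376] ≈ (1/2)(136 + 2813.7832) = 1474.8916.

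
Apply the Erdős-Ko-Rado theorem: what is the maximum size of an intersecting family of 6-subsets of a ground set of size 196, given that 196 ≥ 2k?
max |F| = C(195, 5) = 2231243664

Erdős-Ko-Rado (1961): when n ≥ 2k, max |F| = C(n−1, k−1). The bound is attained by the star {A : i ∈ A} for any fixed i ∈ [n]. Here C(196−1, 6−1) = C(195, 5) = 2231243664.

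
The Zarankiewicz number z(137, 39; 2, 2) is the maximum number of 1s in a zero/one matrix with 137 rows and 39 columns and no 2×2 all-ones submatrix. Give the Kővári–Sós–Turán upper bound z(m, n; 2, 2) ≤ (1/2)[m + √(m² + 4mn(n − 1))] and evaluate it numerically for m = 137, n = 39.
z(137, 39; 2, 2) ≤ (1/2)[137 + √(137² + 4·137·39·38)] = (1/2)[137 + √830905] = 524.27

Kővári–Sós–Turán: let r_1, ..., r_137 be the row sums and z = Σ r_i the total number of 1s. Each pair of columns can share at most one row with both entries 1 (else a 2×2 all-ones block appears), so Σ_i C(r_i, 2) ≤ C(39, 2) = 741. By convexity Σ_i C(r_i, 2) ≥ 137·C(z/137, 2) = z(z − 137)/(2·137), giving z² − 137z − 137·39·38 ≤ 0 and hence z ≤ (1/2)[137 + √(18769 + 4·203034)] = (1/2)[137 + √830905] ≈ (1/2)(137 + 911.5399) = 524.27.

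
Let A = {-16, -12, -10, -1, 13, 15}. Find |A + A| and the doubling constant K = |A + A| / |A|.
K = |A + A| / |A| = 20/6 = 10/3

Enumerate A + A = {a + b : a, b ∈ A}. With |A| = 6, there are |A|^2 = 36 ordered sum pairs; collecting distinct values, A + A = {-32, -28, -26, -24, -22, -20, -17, -13, -11, -3, -2, -1, 1, 3, 5, 12, 14, 26, 28, 30}, so |A + A| = 20. Thus K = 20/6 = 10/3. For comparison, the minimum possible |A + A| over all 6-element sets is 2·6 − 1 = 11 (so min K = 11/6), attained only by arithmetic progressions.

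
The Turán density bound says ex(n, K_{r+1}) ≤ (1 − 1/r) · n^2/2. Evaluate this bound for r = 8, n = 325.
Turán density bound = (7/8) · 325^2/2 = 739375/16 ≈ 46210.9375

Turán's theorem: ex(n, K_{r+1}) is achieved by the complete r-partite Turán graph T(n, r) with parts as balanced as possible, and is at most (1 − 1/r) · n^2/2. For r = 8, n = 325: the density bound is (7/8) · 105625/2 = 739375/16 ≈ 46210.9375. The integer-valued extremum is e(T(325, 8)) = 46210, which is strictly less than the density bound 739375/16 since 8 ∤ 325 (the parts of T(325, 8) cannot all be equal).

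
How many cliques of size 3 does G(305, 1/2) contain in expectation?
E[# K_3] = C(305, 3) · (1/2)^C(3, 2) = 4682360 / 2^3 = 585295

For each 3-subset S of vertices (there are C(305, 3) = 4682360 such S), let X_S = 1 if S induces a K_3 (all C(3, 2) = 3 edges present). Then P(X_S = 1) = (1/2)^3 = 1/8. By linearity of expectation, E[# K_3] = C(305, 3) · (1/2)^3 = 4682360 / 8 = 585295.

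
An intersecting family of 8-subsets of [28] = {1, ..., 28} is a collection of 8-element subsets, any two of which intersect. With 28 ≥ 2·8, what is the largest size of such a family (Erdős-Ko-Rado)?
max |F| = C(27, 7) = 888030

The Erdős-Ko-Rado theorem states: for n ≥ 2k, an intersecting family of k-subsets of an n-element set has size at most C(n − 1, k − 1), with equality for 'star' families {A ⊆ [n] : |A| = k, i ∈ A} (fix an element i). For n = 28, k = 8: C(27, 7) = 888030.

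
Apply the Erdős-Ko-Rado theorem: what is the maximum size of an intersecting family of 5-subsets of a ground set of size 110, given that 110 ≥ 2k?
max |F| = C(109, 4) = 5563251

The Erdős-Ko-Rado theorem states: for n ≥ 2k, an intersecting family of k-subsets of an n-element set has size at most C(n − 1, k − 1), with equality for 'star' families {A ⊆ [n] : |A| = k, i ∈ A} (fix an element i). For n = 110, k = 5: C(109, 4) = 5563251.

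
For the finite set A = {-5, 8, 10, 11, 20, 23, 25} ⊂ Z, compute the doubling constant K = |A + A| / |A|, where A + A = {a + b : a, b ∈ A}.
K = |A + A| / |A| = 24/7

Enumerate A + A = {a + b : a, b ∈ A}. With |A| = 7, there are |A|^2 = 49 ordered sum pairs; collecting distinct values, A + A = {-10, 3, 5, 6, 15, 16, 18, 19, 20, 21, 22, 28, 30, 31, 33, 34, 35, 36, 40, 43, 45, 46, 48, 50}, so |A + A| = 24. Thus K = 24/7. For comparison, the minimum possible |A + A| over all 7-element sets is 2·7 − 1 = 13 (so min K = 13/7), attained only by arithmetic progressions.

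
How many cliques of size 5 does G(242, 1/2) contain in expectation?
E[# K_5] = C(242, 5) · (1/2)^C(5, 2) = 6634944008 / 2^10 = 829368001/128 = 6479437.5078125

For each 5-subset S of vertices (there are C(242, 5) = 6634944008 such S), let X_S = 1 if S induces a K_5 (all C(5, 2) = 10 edges present). Then P(X_S = 1) = (1/2)^10 = 1/1024. By linearity of expectation, E[# K_5] = C(242, 5) · (1/2)^10 = 6634944008 / 1024 = 829368001/128 = 6479437.5078125.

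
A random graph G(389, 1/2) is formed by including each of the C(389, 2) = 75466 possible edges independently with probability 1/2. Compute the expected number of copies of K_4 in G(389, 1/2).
E[# K_4] = C(389, 4) · (1/2)^C(4, 2) = 939438501 / 2^6 = 14678726.578125

For each 4-subset S of vertices (there are C(389, 4) = 939438501 such S), let X_S = 1 if S induces a K_4 (all C(4, 2) = 6 edges present). Then P(X_S = 1) = (1/2)^6 = 1/64. By linearity of expectation, E[# K_4] = C(389, 4) · (1/2)^6 = 939438501 / 64 = 14678726.578125.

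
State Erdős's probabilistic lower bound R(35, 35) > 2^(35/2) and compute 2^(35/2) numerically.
2^(35/2) = 185363.8; so R(35, 35) > 185363.8

Colour each edge of K_n uniformly at random with red/blue. The expected number of monochromatic K_35 is C(n, 35) · 2 · 2^(−C(35,2)). If C(n, 35) · 2^(1 − C(35,2)) < 1, then with positive probability no monochromatic K_35 exists, so R(35, 35) > n. The standard estimate C(n, 35) ≤ n^35/35! shows this inequality holds whenever n ≤ 2^(35/2) (since 35! · 2^(C(35,2) − 1) > 2^(35^2/2) ≥ n^35). Hence R(35, 35) > 2^(35/2) = 185363.8.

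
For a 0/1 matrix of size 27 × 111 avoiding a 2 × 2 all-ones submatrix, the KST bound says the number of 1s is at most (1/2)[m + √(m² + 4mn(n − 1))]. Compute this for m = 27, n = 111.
z(27, 111; 2, 2) ≤ (1/2)[27 + √(27² + 4·27·111·110)] = (1/2)[27 + √1319409] = 587.8277

Kővári–Sós–Turán: let r_1, ..., r_27 be the row sums and z = Σ r_i the total number of 1s. Each pair of columns can share at most one row with both entries 1 (else a 2×2 all-ones block appears), so Σ_i C(r_i, 2) ≤ C(111, 2) = 6105. By convexity Σ_i C(r_i, 2) ≥ 27·C(z/27, 2) = z(z − 27)/(2·27), giving z² − 27z − 27·111·110 ≤ 0 and hence z ≤ (1/2)[27 + √(729 + 4·329670)] = (1/2)[27 + √1319409] ≈ (1/2)(27 + 1148.6553) = 587.8277.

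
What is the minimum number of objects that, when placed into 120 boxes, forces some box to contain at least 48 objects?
n = (48 − 1)·120 + 1 = 5641

By the generalised pigeonhole principle, to guarantee some box contains ≥ r objects we need more than (r − 1) · k objects total. Threshold: n = (r − 1) · k + 1. With r = 48 and k = 120: n = 47 · 120 + 1 = 5640 + 1 = 5641. For n = 5640 = 47 · 120, we can put exactly 47 objects in every box, avoiding 48 in any single one — so 5641 is tight.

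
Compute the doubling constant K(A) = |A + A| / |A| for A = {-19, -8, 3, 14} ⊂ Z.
K = |A + A| / |A| = 7/4

Enumerate A + A = {a + b : a, b ∈ A}. With |A| = 4, there are |A|^2 = 16 ordered sum pairs; collecting distinct values, A + A = {-38, -27, -16, -5, 6, 17, 28}, so |A + A| = 7. Thus K = 7/4. Here |A + A| = 2|A| − 1 = 7, the minimum possible — so K = 7/4 is minimal, which holds iff A is an arithmetic progression.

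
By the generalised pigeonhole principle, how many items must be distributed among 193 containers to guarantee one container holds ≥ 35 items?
n = (35 − 1)·193 + 1 = 6563

By the generalised pigeonhole principle, to guarantee some box contains ≥ r objects we need more than (r − 1) · k objects total. Threshold: n = (r − 1) · k + 1. With r = 35 and k = 193: n = 34 · 193 + 1 = 6562 + 1 = 6563. For n = 6562 = 34 · 193, we can put exactly 34 objects in every box, avoiding 35 in any single one — so 6563 is tight.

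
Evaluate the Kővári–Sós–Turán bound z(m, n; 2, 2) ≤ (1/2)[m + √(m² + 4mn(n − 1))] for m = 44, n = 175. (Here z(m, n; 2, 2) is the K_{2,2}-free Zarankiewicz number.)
z(44, 175; 2, 2) ≤ (1/2)[44 + √(44² + 4·44·175·174)] = (1/2)[44 + √5361136] = 1179.7064

Kővári–Sós–Turán: let r_1, ..., r_44 be the row sums and z = Σ r_i the total number of 1s. Each pair of columns can share at most one row with both entries 1 (else a 2×2 all-ones block appears), so Σ_i C(r_i, 2) ≤ C(175, 2) = 15225. By convexity Σ_i C(r_i, 2) ≥ 44·C(z/44, 2) = z(z − 44)/(2·44), giving z² − 44z − 44·175·174 ≤ 0 and hence z ≤ (1/2)[44 + √(1936 + 4·1339800)] = (1/2)[44 + √5361136] ≈ (1/2)(44 + 2315.4127) = 1179.7064.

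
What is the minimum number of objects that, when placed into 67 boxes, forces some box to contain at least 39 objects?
n = (39 − 1)·67 + 1 = 2547

By the generalised pigeonhole principle, to guarantee some box contains ≥ r objects we need more than (r − 1) · k objects total. Threshold: n = (r − 1) · k + 1. With r = 39 and k = 67: n = 38 · 67 + 1 = 2546 + 1 = 2547. For n = 2546 = 38 · 67, we can put exactly 38 objects in every box, avoiding 39 in any single one — so 2547 is tight.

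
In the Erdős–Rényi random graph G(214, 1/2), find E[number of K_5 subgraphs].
E[# K_5] = C(214, 5) · (1/2)^C(5, 2) = 3568204542 / 2^10 = 1784102271/512 ≈ 3484574.748047

For each 5-subset S of vertices (there are C(214, 5) = 3568204542 such S), let X_S = 1 if S induces a K_5 (all C(5, 2) = 10 edges present). Then P(X_S = 1) = (1/2)^10 = 1/1024. By linearity of expectation, E[# K_5] = C(214, 5) · (1/2)^10 = 3568204542 / 1024 = 1784102271/512 ≈ 3484574.748047.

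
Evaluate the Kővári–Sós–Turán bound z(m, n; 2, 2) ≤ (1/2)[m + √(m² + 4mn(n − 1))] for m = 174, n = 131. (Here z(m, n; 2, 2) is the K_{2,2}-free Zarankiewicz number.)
z(174, 131; 2, 2) ≤ (1/2)[174 + √(174² + 4·174·131·130)] = (1/2)[174 + √11883156] = 1810.5977

Kővári–Sós–Turán: let r_1, ..., r_174 be the row sums and z = Σ r_i the total number of 1s. Each pair of columns can share at most one row with both entries 1 (else a 2×2 all-ones block appears), so Σ_i C(r_i, 2) ≤ C(131, 2) = 8515. By convexity Σ_i C(r_i, 2) ≥ 174·C(z/174, 2) = z(z − 174)/(2·174), giving z² − 174z − 174·131·130 ≤ 0 and hence z ≤ (1/2)[174 + √(30276 + 4·2963220)] = (1/2)[174 + √11883156] ≈ (1/2)(174 + 3447.1954) = 1810.5977.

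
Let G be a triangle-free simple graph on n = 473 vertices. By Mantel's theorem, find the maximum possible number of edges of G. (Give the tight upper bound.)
ex(473, K_3) = ⌊473^2/4⌋ = 55932

Mantel (1907): a triangle-free graph on n vertices has at most ⌊n^2/4⌋ edges, with equality for the complete bipartite graph K_{⌊n/2⌋, ⌈n/2⌉}. For n = 473: ⌊473^2/4⌋ = ⌊223729/4⌋ = 55932. The extremal graph is K_{236, 237}, which has 236·237 = 55932 edges.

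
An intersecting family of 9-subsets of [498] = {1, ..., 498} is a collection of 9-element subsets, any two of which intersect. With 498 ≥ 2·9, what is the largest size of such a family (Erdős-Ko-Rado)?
max |F| = C(497, 8) = 87244746248830170

Erdős-Ko-Rado (1961): when n ≥ 2k, max |F| = C(n−1, k−1). The bound is attained by the star {A : i ∈ A} for any fixed i ∈ [n]. Here C(498−1, 9−1) = C(497, 8) = 87244746248830170.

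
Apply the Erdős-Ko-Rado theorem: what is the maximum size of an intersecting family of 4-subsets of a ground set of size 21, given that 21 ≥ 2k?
max |F| = C(20, 3) = 1140

Erdős-Ko-Rado (1961): when n ≥ 2k, max |F| = C(n−1, k−1). The bound is attained by the star {A : i ∈ A} for any fixed i ∈ [n]. Here C(21−1, 4−1) = C(20, 3) = 1140.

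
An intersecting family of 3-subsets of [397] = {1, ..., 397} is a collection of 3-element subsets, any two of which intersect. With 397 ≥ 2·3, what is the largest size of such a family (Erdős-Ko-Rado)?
max |F| = C(396, 2) = 78210

The Erdős-Ko-Rado theorem states: for n ≥ 2k, an intersecting family of k-subsets of an n-element set has size at most C(n − 1, k − 1), with equality for 'star' families {A ⊆ [n] : |A| = k, i ∈ A} (fix an element i). For n = 397, k = 3: C(396, 2) = 78210.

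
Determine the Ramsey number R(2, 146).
R(2, 146) = 146

R(2, k) = k for all k ≥ 2: in a 2-colouring of K_k, either some edge is red (a red K_2) or all edges are blue (a blue K_k). And K_{145} coloured all-blue has no blue K_146, so R(2, 146) > 145. Hence R(2, 146) = 146.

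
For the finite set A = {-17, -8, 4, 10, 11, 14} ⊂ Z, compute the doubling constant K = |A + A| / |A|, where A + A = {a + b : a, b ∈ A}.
K = |A + A| / |A| = 21/6 = 7/2

Enumerate A + A = {a + b : a, b ∈ A}. With |A| = 6, there are |A|^2 = 36 ordered sum pairs; collecting distinct values, A + A = {-34, -25, -16, -13, -7, -6, -4, -3, 2, 3, 6, 8, 14, 15, 18, 20, 21, 22, 24, 25, 28}, so |A + A| = 21. Thus K = 21/6 = 7/2. For comparison, the minimum possible |A + A| over all 6-element sets is 2·6 − 1 = 11 (so min K = 11/6), attained only by arithmetic progressions.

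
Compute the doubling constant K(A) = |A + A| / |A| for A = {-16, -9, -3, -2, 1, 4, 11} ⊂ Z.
K = |A + A| / |A| = 21/7 = 3

Enumerate A + A = {a + b : a, b ∈ A}. With |A| = 7, there are |A|^2 = 49 ordered sum pairs; collecting distinct values, A + A = {-32, -25, -19, -18, -15, -12, -11, -8, -6, -5, -4, -2, -1, 1, 2, 5, 8, 9, 12, 15, 22}, so |A + A| = 21. Thus K = 21/7 = 3. For comparison, the minimum possible |A + A| over all 7-element sets is 2·7 − 1 = 13 (so min K = 13/7), attained only by arithmetic progressions.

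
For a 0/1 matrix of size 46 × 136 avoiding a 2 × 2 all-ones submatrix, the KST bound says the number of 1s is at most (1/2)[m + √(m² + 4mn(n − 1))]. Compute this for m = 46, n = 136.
z(46, 136; 2, 2) ≤ (1/2)[46 + √(46² + 4·46·136·135)] = (1/2)[46 + √3380356] = 942.2872

Kővári–Sós–Turán: let r_1, ..., r_46 be the row sums and z = Σ r_i the total number of 1s. Each pair of columns can share at most one row with both entries 1 (else a 2×2 all-ones block appears), so Σ_i C(r_i, 2) ≤ C(136, 2) = 9180. By convexity Σ_i C(r_i, 2) ≥ 46·C(z/46, 2) = z(z − 46)/(2·46), giving z² − 46z − 46·136·135 ≤ 0 and hence z ≤ (1/2)[46 + √(2116 + 4·844560)] = (1/2)[46 + √3380356] ≈ (1/2)(46 + 1838.5744) = 942.2872.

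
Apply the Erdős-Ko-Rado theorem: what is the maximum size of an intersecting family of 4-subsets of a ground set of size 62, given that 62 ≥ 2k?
max |F| = C(61, 3) = 35990

The Erdős-Ko-Rado theorem states: for n ≥ 2k, an intersecting family of k-subsets of an n-element set has size at most C(n − 1, k − 1), with equality for 'star' families {A ⊆ [n] : |A| = k, i ∈ A} (fix an element i). For n = 62, k = 4: C(61, 3) = 35990.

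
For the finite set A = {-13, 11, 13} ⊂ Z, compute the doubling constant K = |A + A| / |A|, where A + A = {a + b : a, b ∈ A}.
K = |A + A| / |A| = 6/3 = 2

Enumerate A + A = {a + b : a, b ∈ A}. With |A| = 3, there are |A|^2 = 9 ordered sum pairs; collecting distinct values, A + A = {-26, -2, 0, 22, 24, 26}, so |A + A| = 6. Thus K = 6/3 = 2. For comparison, the minimum possible |A + A| over all 3-element sets is 2·3 − 1 = 5 (so min K = 5/3), attained only by arithmetic progressions.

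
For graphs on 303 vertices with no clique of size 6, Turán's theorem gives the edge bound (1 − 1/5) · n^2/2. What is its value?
Turán density bound = (4/5) · 303^2/2 = 183618/5 ≈ 36723.6

Turán's theorem: ex(n, K_{r+1}) is achieved by the complete r-partite Turán graph T(n, r) with parts as balanced as possible, and is at most (1 − 1/r) · n^2/2. For r = 5, n = 303: the density bound is (4/5) · 91809/2 = 183618/5 ≈ 36723.6. The integer-valued extremum is e(T(303, 5)) = 36723, which is strictly less than the density bound 183618/5 since 5 ∤ 303 (the parts of T(303, 5) cannot all be equal).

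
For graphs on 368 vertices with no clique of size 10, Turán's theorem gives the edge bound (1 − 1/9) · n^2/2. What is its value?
Turán density bound = (8/9) · 368^2/2 = 541696/9 ≈ 60188.4444

Turán's theorem: ex(n, K_{r+1}) is achieved by the complete r-partite Turán graph T(n, r) with parts as balanced as possible, and is at most (1 − 1/r) · n^2/2. For r = 9, n = 368: the density bound is (8/9) · 135424/2 = 541696/9 ≈ 60188.4444. The integer-valued extremum is e(T(368, 9)) = 60188, which is strictly less than the density bound 541696/9 since 9 ∤ 368 (the parts of T(368, 9) cannot all be equal).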